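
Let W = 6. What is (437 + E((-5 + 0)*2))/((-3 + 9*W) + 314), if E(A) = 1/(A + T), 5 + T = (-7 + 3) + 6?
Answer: 1136/949 ≈ 1.1971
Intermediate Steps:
T = -3 (T = -5 + ((-7 + 3) + 6) = -5 + (-4 + 6) = -5 + 2 = -3)
E(A) = 1/(-3 + A) (E(A) = 1/(A - 3) = 1/(-3 + A))
(437 + E((-5 + 0)*2))/((-3 + 9*W) + 314) = (437 + 1/(-3 + (-5 + 0)*2))/((-3 + 9*6) + 314) = (437 + 1/(-3 - 5*2))/((-3 + 54) + 314) = (437 + 1/(-3 - 10))/(51 + 314) = (437 + 1/(-13))/365 = (437 - 1/13)*(1/365) = (5680/13)*(1/365) = 1136/949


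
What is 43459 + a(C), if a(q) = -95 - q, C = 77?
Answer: 43287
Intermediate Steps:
43459 + a(C) = 43459 + (-95 - 1*77) = 43459 + (-95 - 77) = 43459 - 172 = 43287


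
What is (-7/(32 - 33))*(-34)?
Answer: -238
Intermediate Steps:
(-7/(32 - 33))*(-34) = (-7/(-1))*(-34) = -1*(-7)*(-34) = 7*(-34) = -238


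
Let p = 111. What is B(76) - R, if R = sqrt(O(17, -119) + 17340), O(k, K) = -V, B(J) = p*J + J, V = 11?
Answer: 8512 - sqrt(17329) ≈ 8380.4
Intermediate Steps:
B(J) = 112*J (B(J) = 111*J + J = 112*J)
O(k, K) = -11 (O(k, K) = -1*11 = -11)
R = sqrt(17329) (R = sqrt(-11 + 17340) = sqrt(17329) ≈ 131.64)
B(76) - R = 112*76 - sqrt(17329) = 8512 - sqrt(17329)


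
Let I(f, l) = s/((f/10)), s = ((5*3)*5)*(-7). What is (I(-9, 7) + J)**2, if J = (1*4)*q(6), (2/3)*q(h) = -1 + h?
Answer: 3385600/9 ≈ 3.7618e+5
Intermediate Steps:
q(h) = -3/2 + 3*h/2 (q(h) = 3*(-1 + h)/2 = -3/2 + 3*h/2)
J = 30 (J = (1*4)*(-3/2 + (3/2)*6) = 4*(-3/2 + 9) = 4*(15/2) = 30)
s = -525 (s = (15*5)*(-7) = 75*(-7) = -525)
I(f, l) = -5250/f (I(f, l) = -525*10/f = -5250/f)
(I(-9, 7) + J)**2 = (-5250/(-9) + 30)**2 = (-5250*(-1/9) + 30)**2 = (1750/3 + 30)**2 = (1840/3)**2 = 3385600/9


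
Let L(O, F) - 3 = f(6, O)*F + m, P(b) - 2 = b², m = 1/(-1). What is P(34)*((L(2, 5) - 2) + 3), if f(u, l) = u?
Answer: 38214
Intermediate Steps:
m = -1
P(b) = 2 + b²
L(O, F) = 2 + 6*F (L(O, F) = 3 + (6*F - 1) = 3 + (-1 + 6*F) = 2 + 6*F)
P(34)*((L(2, 5) - 2) + 3) = (2 + 34²)*(((2 + 6*5) - 2) + 3) = (2 + 1156)*(((2 + 30) - 2) + 3) = 1158*((32 - 2) + 3) = 1158*(30 + 3) = 1158*33 = 38214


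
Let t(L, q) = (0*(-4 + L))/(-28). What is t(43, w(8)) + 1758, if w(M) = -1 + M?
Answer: 1758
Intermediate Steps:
t(L, q) = 0 (t(L, q) = 0*(-1/28) = 0)
t(43, w(8)) + 1758 = 0 + 1758 = 1758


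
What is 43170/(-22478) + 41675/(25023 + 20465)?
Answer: -513473155/511239632 ≈ -1.0044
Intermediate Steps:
43170/(-22478) + 41675/(25023 + 20465) = 43170*(-1/22478) + 41675/45488 = -21585/11239 + 41675*(1/45488) = -21585/11239 + 41675/45488 = -513473155/511239632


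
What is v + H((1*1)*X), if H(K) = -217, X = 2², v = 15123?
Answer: 14906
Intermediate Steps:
X = 4
v + H((1*1)*X) = 15123 - 217 = 14906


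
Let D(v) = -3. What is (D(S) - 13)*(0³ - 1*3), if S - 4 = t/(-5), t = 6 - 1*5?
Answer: 48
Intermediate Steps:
t = 1 (t = 6 - 5 = 1)
S = 19/5 (S = 4 + 1/(-5) = 4 + 1*(-⅕) = 4 - ⅕ = 19/5 ≈ 3.8000)
(D(S) - 13)*(0³ - 1*3) = (-3 - 13)*(0³ - 1*3) = -16*(0 - 3) = -16*(-3) = 48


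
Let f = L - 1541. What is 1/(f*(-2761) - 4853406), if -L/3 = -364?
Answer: -1/3613717 ≈ -2.7672e-7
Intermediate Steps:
L = 1092 (L = -3*(-364) = 1092)
f = -449 (f = 1092 - 1541 = -449)
1/(f*(-2761) - 4853406) = 1/(-449*(-2761) - 4853406) = 1/(1239689 - 4853406) = 1/(-3613717) = -1/3613717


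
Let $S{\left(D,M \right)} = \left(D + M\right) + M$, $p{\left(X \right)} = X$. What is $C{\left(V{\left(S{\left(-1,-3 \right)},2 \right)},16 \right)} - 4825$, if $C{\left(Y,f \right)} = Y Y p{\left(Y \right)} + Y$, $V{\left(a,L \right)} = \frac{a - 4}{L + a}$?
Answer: $- \frac{601519}{125} \approx -4812.1$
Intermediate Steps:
$S{\left(D,M \right)} = D + 2 M$
$V{\left(a,L \right)} = \frac{-4 + a}{L + a}$
$C{\left(Y,f \right)} = Y + Y^{3}$ ($C{\left(Y,f \right)} = Y Y Y + Y = Y^{2} Y + Y = Y^{3} + Y = Y + Y^{3}$)
$C{\left(V{\left(S{\left(-1,-3 \right)},2 \right)},16 \right)} - 4825 = \left(\frac{-4 + \left(-1 + 2 \left(-3\right)\right)}{2 + \left(-1 + 2 \left(-3\right)\right)} + \left(\frac{-4 + \left(-1 + 2 \left(-3\right)\right)}{2 + \left(-1 + 2 \left(-3\right)\right)}\right)^{3}\right) - 4825 = \left(\frac{-4 - 7}{2 - 7} + \left(\frac{-4 - 7}{2 - 7}\right)^{3}\right) - 4825 = \left(\frac{1}{-5} \left(-11\right) + \left(\frac{1}{-5} \left(-11\right)\right)^{3}\right) - 4825 = \left(\left(- \frac{1}{5}\right) \left(-11\right) + \left(\left(- \frac{1}{5}\right) \left(-11\right)\right)^{3}\right) - 4825 = \left(\frac{11}{5} + \left(\frac{11}{5}\right)^{3}\right) - 4825 = \left(\frac{11}{5} + \frac{1331}{125}\right) - 4825 = \frac{1606}{125} - 4825 = - \frac{601519}{125}$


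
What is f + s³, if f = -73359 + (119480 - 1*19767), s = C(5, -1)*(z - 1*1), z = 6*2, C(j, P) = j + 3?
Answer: 707826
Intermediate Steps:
C(j, P) = 3 + j
z = 12
s = 88 (s = (3 + 5)*(12 - 1*1) = 8*(12 - 1) = 8*11 = 88)
f = 26354 (f = -73359 + (119480 - 19767) = -73359 + 99713 = 26354)
f + s³ = 26354 + 88³ = 26354 + 681472 = 707826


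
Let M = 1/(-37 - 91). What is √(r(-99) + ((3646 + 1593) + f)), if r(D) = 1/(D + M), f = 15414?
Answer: √3316971976493/12673 ≈ 143.71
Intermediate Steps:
M = -1/128 (M = 1/(-128) = -1/128 ≈ -0.0078125)
r(D) = 1/(-1/128 + D) (r(D) = 1/(D - 1/128) = 1/(-1/128 + D))
√(r(-99) + ((3646 + 1593) + f)) = √(128/(-1 + 128*(-99)) + ((3646 + 1593) + 15414)) = √(128/(-1 - 12672) + (5239 + 15414)) = √(128/(-12673) + 20653) = √(128*(-1/12673) + 20653) = √(-128/12673 + 20653) = √(261735341/12673) = √3316971976493/12673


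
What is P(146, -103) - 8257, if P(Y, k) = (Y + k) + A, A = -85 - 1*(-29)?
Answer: -8270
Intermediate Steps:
A = -56 (A = -85 + 29 = -56)
P(Y, k) = -56 + Y + k (P(Y, k) = (Y + k) - 56 = -56 + Y + k)
P(146, -103) - 8257 = (-56 + 146 - 103) - 8257 = -13 - 8257 = -8270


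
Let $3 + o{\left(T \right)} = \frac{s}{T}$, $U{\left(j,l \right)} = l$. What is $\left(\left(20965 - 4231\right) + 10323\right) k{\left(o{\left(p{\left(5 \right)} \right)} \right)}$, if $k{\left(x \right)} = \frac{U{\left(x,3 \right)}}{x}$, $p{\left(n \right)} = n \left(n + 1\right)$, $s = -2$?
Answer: $- \frac{1217565}{46} \approx -26469.0$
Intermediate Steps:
$p{\left(n \right)} = n \left(1 + n\right)$
$o{\left(T \right)} = -3 - \frac{2}{T}$
$k{\left(x \right)} = \frac{3}{x}$
$\left(\left(20965 - 4231\right) + 10323\right) k{\left(o{\left(p{\left(5 \right)} \right)} \right)} = \left(\left(20965 - 4231\right) + 10323\right) \frac{3}{-3 - \frac{2}{5 \left(1 + 5\right)}} = \left(16734 + 10323\right) \frac{3}{-3 - \frac{2}{5 \cdot 6}} = 27057 \frac{3}{-3 - \frac{2}{30}} = 27057 \frac{3}{-3 - \frac{1}{15}} = 27057 \frac{3}{- \frac{46}{15}} = 27057 \cdot 3 \left(- \frac{15}{46}\right) = 27057 \left(- \frac{45}{46}\right) = - \frac{1217565}{46}$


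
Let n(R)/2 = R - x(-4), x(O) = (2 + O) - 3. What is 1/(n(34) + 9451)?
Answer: 1/9529 ≈ 0.00010494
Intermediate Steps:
x(O) = -1 + O
n(R) = 10 + 2*R (n(R) = 2*(R - (-1 - 4)) = 2*(R - 1*(-5)) = 2*(R + 5) = 2*(5 + R) = 10 + 2*R)
1/(n(34) + 9451) = 1/((10 + 2*34) + 9451) = 1/((10 + 68) + 9451) = 1/(78 + 9451) = 1/9529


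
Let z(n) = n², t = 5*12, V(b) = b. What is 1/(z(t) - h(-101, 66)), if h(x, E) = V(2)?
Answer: 1/3598 ≈ 0.00027793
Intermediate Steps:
h(x, E) = 2
t = 60
1/(z(t) - h(-101, 66)) = 1/(60² - 1*2) = 1/(3600 - 2) = 1/3598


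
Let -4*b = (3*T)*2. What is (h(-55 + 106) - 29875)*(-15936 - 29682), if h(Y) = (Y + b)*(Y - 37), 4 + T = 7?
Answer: 1333140432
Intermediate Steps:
T = 3 (T = -4 + 7 = 3)
b = -9/2 (b = -3*3*2/4 = -9*2/4 = -¼*18 = -9/2 ≈ -4.5000)
h(Y) = (-37 + Y)*(-9/2 + Y) (h(Y) = (Y - 9/2)*(Y - 37) = (-9/2 + Y)*(-37 + Y) = (-37 + Y)*(-9/2 + Y))
(h(-55 + 106) - 29875)*(-15936 - 29682) = ((333/2 + (-55 + 106)² - 83*(-55 + 106)/2) - 29875)*(-15936 - 29682) = ((333/2 + 51² - 83/2*51) - 29875)*(-45618) = ((333/2 + 2601 - 4233/2) - 29875)*(-45618) = (651 - 29875)*(-45618) = -29224*(-45618) = 1333140432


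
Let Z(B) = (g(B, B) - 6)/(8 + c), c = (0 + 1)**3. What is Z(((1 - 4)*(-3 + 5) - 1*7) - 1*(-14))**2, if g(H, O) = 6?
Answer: 0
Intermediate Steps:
c = 1 (c = 1**3 = 1)
Z(B) = 0 (Z(B) = (6 - 6)/(8 + 1) = 0/9 = 0*(1/9) = 0)
Z(((1 - 4)*(-3 + 5) - 1*7) - 1*(-14))**2 = 0**2 = 0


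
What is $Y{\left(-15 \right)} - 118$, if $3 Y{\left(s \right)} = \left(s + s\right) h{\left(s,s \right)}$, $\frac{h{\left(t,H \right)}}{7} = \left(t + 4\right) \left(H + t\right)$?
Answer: $-23218$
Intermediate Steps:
$h{\left(t,H \right)} = 7 \left(4 + t\right) \left(H + t\right)$ ($h{\left(t,H \right)} = 7 \left(t + 4\right) \left(H + t\right) = 7 \left(4 + t\right) \left(H + t\right)$)
$Y{\left(s \right)} = \frac{2 s \left(14 s^{2} + 56 s\right)}{3}$ ($Y{\left(s \right)} = \frac{\left(s + s\right) \left(7 s^{2} + 28 s + 28 s + 7 s s\right)}{3} = \frac{2 s \left(7 s^{2} + 28 s + 28 s + 7 s^{2}\right)}{3} = \frac{2 s \left(14 s^{2} + 56 s\right)}{3}$)
$Y{\left(-15 \right)} - 118 = \frac{28 \left(-15\right)^{2} \left(4 - 15\right)}{3} - 118 = \frac{28}{3} \cdot 225 \left(-11\right) - 118 = -23100 - 118 = -23218$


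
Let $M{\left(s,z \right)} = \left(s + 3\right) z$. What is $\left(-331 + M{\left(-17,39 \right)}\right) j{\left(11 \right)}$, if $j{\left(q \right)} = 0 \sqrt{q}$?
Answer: $0$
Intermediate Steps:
$j{\left(q \right)} = 0$
$M{\left(s,z \right)} = z \left(3 + s\right)$ ($M{\left(s,z \right)} = \left(3 + s\right) z = z \left(3 + s\right)$)
$\left(-331 + M{\left(-17,39 \right)}\right) j{\left(11 \right)} = \left(-331 + 39 \left(3 - 17\right)\right) 0 = \left(-331 + 39 \left(-14\right)\right) 0 = \left(-331 - 546\right) 0 = \left(-877\right) 0 = 0$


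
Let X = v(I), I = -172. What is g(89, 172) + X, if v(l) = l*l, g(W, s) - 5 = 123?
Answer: 29712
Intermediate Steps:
g(W, s) = 128 (g(W, s) = 5 + 123 = 128)
v(l) = l²
X = 29584 (X = (-172)² = 29584)
g(89, 172) + X = 128 + 29584 = 29712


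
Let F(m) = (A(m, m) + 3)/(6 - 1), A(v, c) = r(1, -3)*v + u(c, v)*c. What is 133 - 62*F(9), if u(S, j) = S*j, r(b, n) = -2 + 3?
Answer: -45277/5 ≈ -9055.4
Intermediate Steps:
r(b, n) = 1
A(v, c) = v + v*c**2 (A(v, c) = 1*v + (c*v)*c = v + v*c**2)
F(m) = 3/5 + m*(1 + m**2)/5 (F(m) = (m*(1 + m**2) + 3)/(6 - 1) = (3 + m*(1 + m**2))/5 = (3 + m*(1 + m**2))*(1/5) = 3/5 + m*(1 + m**2)/5)
133 - 62*F(9) = 133 - 62*(3/5 + (1/5)*9 + (1/5)*9**3) = 133 - 62*(3/5 + 9/5 + (1/5)*729) = 133 - 62*(3/5 + 9/5 + 729/5) = 133 - 62*741/5 = 133 - 45942/5 = -45277/5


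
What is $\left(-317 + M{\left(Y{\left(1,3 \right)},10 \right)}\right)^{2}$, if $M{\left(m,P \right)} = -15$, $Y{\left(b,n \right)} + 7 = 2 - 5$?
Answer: $110224$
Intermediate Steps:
$Y{\left(b,n \right)} = -10$ ($Y{\left(b,n \right)} = -7 + \left(2 - 5\right) = -7 - 3 = -10$)
$\left(-317 + M{\left(Y{\left(1,3 \right)},10 \right)}\right)^{2} = \left(-317 - 15\right)^{2} = \left(-332\right)^{2} = 110224$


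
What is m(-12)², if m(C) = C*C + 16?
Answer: 25600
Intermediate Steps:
m(C) = 16 + C² (m(C) = C² + 16 = 16 + C²)
m(-12)² = (16 + (-12)²)² = (16 + 144)² = 160² = 25600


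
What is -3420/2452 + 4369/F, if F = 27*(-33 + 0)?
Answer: -3440002/546183 ≈ -6.2983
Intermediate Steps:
F = -891 (F = 27*(-33) = -891)
-3420/2452 + 4369/F = -3420/2452 + 4369/(-891) = -3420*1/2452 + 4369*(-1/891) = -855/613 - 4369/891 = -3440002/546183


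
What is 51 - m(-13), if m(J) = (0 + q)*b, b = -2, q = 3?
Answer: 57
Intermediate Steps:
m(J) = -6 (m(J) = (0 + 3)*(-2) = 3*(-2) = -6)
51 - m(-13) = 51 - 1*(-6) = 51 + 6 = 57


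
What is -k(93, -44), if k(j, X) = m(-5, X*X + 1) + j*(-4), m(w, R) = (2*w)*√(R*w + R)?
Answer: 372 + 20*I*√1937 ≈ 372.0 + 880.23*I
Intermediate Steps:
m(w, R) = 2*w*√(R + R*w) (m(w, R) = (2*w)*√(R + R*w) = 2*w*√(R + R*w))
k(j, X) = -10*√(-4 - 4*X²) - 4*j (k(j, X) = 2*(-5)*√((X*X + 1)*(1 - 5)) + j*(-4) = 2*(-5)*√((X² + 1)*(-4)) - 4*j = 2*(-5)*√((1 + X²)*(-4)) - 4*j = 2*(-5)*√(-4 - 4*X²) - 4*j = -10*√(-4 - 4*X²) - 4*j)
-k(93, -44) = -(-20*√(-1 - 1*(-44)²) - 4*93) = -(-20*√(-1 - 1*1936) - 372) = -(-20*√(-1 - 1936) - 372) = -(-20*I*√1937 - 372) = -(-372 - 20*I*√1937) = 372 + 20*I*√1937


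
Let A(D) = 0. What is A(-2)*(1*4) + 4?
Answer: 4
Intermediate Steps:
A(-2)*(1*4) + 4 = 0*(1*4) + 4 = 0*4 + 4 = 0 + 4 = 4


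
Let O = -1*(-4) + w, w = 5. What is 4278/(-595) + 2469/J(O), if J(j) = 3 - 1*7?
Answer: -1486167/2380 ≈ -624.44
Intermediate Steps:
O = 9 (O = -1*(-4) + 5 = 4 + 5 = 9)
J(j) = -4 (J(j) = 3 - 7 = -4)
4278/(-595) + 2469/J(O) = 4278/(-595) + 2469/(-4) = 4278*(-1/595) + 2469*(-1/4) = -4278/595 - 2469/4 = -1486167/2380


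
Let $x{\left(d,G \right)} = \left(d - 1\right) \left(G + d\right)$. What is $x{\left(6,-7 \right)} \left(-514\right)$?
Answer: $2570$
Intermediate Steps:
$x{\left(d,G \right)} = \left(-1 + d\right) \left(G + d\right)$
$x{\left(6,-7 \right)} \left(-514\right) = \left(6^{2} - -7 - 6 - 42\right) \left(-514\right) = \left(36 + 7 - 6 - 42\right) \left(-514\right) = \left(-5\right) \left(-514\right) = 2570$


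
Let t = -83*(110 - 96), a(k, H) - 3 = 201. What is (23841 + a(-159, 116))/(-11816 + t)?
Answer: -1145/618 ≈ -1.8528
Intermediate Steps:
a(k, H) = 204 (a(k, H) = 3 + 201 = 204)
t = -1162 (t = -83*14 = -1162)
(23841 + a(-159, 116))/(-11816 + t) = (23841 + 204)/(-11816 - 1162) = 24045/(-12978) = 24045*(-1/12978) = -1145/618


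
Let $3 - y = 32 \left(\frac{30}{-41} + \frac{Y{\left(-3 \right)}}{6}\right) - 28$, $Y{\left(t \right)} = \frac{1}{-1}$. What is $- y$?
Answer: $- \frac{7349}{123} \approx -59.748$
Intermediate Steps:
$Y{\left(t \right)} = -1$
$y = \frac{7349}{123}$ ($y = 3 - \left(32 \left(\frac{30}{-41} - \frac{1}{6}\right) - 28\right) = 3 - \left(32 \left(30 \left(- \frac{1}{41}\right) - \frac{1}{6}\right) - 28\right) = 3 - \left(32 \left(- \frac{30}{41} - \frac{1}{6}\right) - 28\right) = 3 - \left(32 \left(- \frac{221}{246}\right) - 28\right) = 3 - \left(- \frac{3536}{123} - 28\right) = 3 - - \frac{6980}{123} = 3 + \frac{6980}{123} = \frac{7349}{123} \approx 59.748$)
$- y = \left(-1\right) \frac{7349}{123} = - \frac{7349}{123}$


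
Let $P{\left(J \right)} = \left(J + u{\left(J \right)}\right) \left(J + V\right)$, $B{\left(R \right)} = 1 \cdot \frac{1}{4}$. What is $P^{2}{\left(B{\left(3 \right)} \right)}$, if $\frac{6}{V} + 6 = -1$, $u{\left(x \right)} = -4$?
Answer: $\frac{65025}{12544} \approx 5.1838$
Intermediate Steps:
$B{\left(R \right)} = \frac{1}{4}$ ($B{\left(R \right)} = 1 \cdot \frac{1}{4} = \frac{1}{4}$)
$V = - \frac{6}{7}$ ($V = \frac{6}{-6 - 1} = \frac{6}{-7} = 6 \left(- \frac{1}{7}\right) = - \frac{6}{7} \approx -0.85714$)
$P{\left(J \right)} = \left(-4 + J\right) \left(- \frac{6}{7} + J\right)$ ($P{\left(J \right)} = \left(J - 4\right) \left(J - \frac{6}{7}\right) = \left(-4 + J\right) \left(- \frac{6}{7} + J\right)$)
$P^{2}{\left(B{\left(3 \right)} \right)} = \left(\frac{24}{7} + \left(\frac{1}{4}\right)^{2} - \frac{17}{14}\right)^{2} = \left(\frac{24}{7} + \frac{1}{16} - \frac{17}{14}\right)^{2} = \left(\frac{255}{112}\right)^{2} = \frac{65025}{12544}$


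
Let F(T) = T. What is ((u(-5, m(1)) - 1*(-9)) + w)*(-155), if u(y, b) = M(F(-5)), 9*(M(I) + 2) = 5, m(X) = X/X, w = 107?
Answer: -159805/9 ≈ -17756.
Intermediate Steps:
m(X) = 1
M(I) = -13/9 (M(I) = -2 + (⅑)*5 = -2 + 5/9 = -13/9)
u(y, b) = -13/9
((u(-5, m(1)) - 1*(-9)) + w)*(-155) = ((-13/9 - 1*(-9)) + 107)*(-155) = ((-13/9 + 9) + 107)*(-155) = (68/9 + 107)*(-155) = (1031/9)*(-155) = -159805/9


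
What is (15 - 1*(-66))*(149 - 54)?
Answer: 7695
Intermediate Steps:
(15 - 1*(-66))*(149 - 54) = (15 + 66)*95 = 81*95 = 7695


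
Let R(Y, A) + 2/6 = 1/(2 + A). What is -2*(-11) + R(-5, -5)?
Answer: 64/3 ≈ 21.333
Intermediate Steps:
R(Y, A) = -⅓ + 1/(2 + A)
-2*(-11) + R(-5, -5) = -2*(-11) + (1 - 1*(-5))/(3*(2 - 5)) = 22 + (⅓)*(1 + 5)/(-3) = 22 + (⅓)*(-⅓)*6 = 22 - ⅔ = 64/3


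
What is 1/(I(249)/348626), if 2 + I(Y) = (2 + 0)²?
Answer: 174313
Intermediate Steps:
I(Y) = 2 (I(Y) = -2 + (2 + 0)² = -2 + 2² = -2 + 4 = 2)
1/(I(249)/348626) = 1/(2/348626) = 1/(2*(1/348626)) = 1/(1/174313) = 174313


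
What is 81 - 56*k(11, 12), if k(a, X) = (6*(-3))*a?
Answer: 11169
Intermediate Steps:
k(a, X) = -18*a
81 - 56*k(11, 12) = 81 - (-1008)*11 = 81 - 56*(-198) = 81 + 11088 = 11169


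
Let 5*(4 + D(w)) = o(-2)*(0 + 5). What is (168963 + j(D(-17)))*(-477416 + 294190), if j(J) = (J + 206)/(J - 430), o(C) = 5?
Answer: -4427040650640/143 ≈ -3.0958e+10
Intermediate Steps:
D(w) = 1 (D(w) = -4 + (5*(0 + 5))/5 = -4 + (5*5)/5 = -4 + (⅕)*25 = -4 + 5 = 1)
j(J) = (206 + J)/(-430 + J)
(168963 + j(D(-17)))*(-477416 + 294190) = (168963 + (206 + 1)/(-430 + 1))*(-477416 + 294190) = (168963 + 207/(-429))*(-183226) = (168963 - 1/429*207)*(-183226) = (168963 - 69/143)*(-183226) = (24161640/143)*(-183226) = -4427040650640/143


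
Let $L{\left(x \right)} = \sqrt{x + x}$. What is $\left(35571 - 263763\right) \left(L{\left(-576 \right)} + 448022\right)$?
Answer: $-102235036224 - 5476608 i \sqrt{2} \approx -1.0223 \cdot 10^{11} - 7.7451 \cdot 10^{6} i$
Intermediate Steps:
$L{\left(x \right)} = \sqrt{2} \sqrt{x}$ ($L{\left(x \right)} = \sqrt{2 x} = \sqrt{2} \sqrt{x}$)
$\left(35571 - 263763\right) \left(L{\left(-576 \right)} + 448022\right) = \left(35571 - 263763\right) \left(\sqrt{2} \sqrt{-576} + 448022\right) = - 228192 \left(\sqrt{2} \cdot 24 i + 448022\right) = - 228192 \left(24 i \sqrt{2} + 448022\right) = - 228192 \left(448022 + 24 i \sqrt{2}\right) = -102235036224 - 5476608 i \sqrt{2}$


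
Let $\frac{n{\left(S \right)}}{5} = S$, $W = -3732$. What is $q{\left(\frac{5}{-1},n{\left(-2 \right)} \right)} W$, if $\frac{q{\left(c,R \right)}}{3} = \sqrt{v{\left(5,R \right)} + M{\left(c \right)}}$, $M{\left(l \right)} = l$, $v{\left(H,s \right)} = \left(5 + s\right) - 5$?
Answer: $- 11196 i \sqrt{15} \approx - 43362.0 i$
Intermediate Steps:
$v{\left(H,s \right)} = s$
$n{\left(S \right)} = 5 S$
$q{\left(c,R \right)} = 3 \sqrt{R + c}$
$q{\left(\frac{5}{-1},n{\left(-2 \right)} \right)} W = 3 \sqrt{5 \left(-2\right) + \frac{5}{-1}} \left(-3732\right) = 3 \sqrt{-10 + 5 \left(-1\right)} \left(-3732\right) = 3 \sqrt{-10 - 5} \left(-3732\right) = 3 \sqrt{-15} \left(-3732\right) = 3 i \sqrt{15} \left(-3732\right) = - 11196 i \sqrt{15}$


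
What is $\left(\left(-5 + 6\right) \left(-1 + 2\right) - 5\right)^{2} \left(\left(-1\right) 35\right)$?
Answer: $-560$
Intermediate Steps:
$\left(\left(-5 + 6\right) \left(-1 + 2\right) - 5\right)^{2} \left(\left(-1\right) 35\right) = \left(1 \cdot 1 - 5\right)^{2} \left(-35\right) = \left(1 - 5\right)^{2} \left(-35\right) = \left(-4\right)^{2} \left(-35\right) = 16 \left(-35\right) = -560$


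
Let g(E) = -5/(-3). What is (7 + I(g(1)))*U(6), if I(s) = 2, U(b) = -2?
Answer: -18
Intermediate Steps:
g(E) = 5/3 (g(E) = -5*(-⅓) = 5/3)
(7 + I(g(1)))*U(6) = (7 + 2)*(-2) = 9*(-2) = -18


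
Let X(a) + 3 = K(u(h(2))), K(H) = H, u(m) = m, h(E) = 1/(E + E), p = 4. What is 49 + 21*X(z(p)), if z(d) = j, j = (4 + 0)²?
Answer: -35/4 ≈ -8.7500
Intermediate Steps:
h(E) = 1/(2*E)
j = 16 (j = 4² = 16)
z(d) = 16
X(a) = -11/4 (X(a) = -3 + (½)/2 = -3 + (½)*(½) = -3 + ¼ = -11/4)
49 + 21*X(z(p)) = 49 + 21*(-11/4) = 49 - 231/4 = -35/4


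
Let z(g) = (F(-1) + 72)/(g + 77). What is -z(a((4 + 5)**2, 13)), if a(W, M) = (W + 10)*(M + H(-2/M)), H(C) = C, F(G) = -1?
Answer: -71/1246 ≈ -0.056982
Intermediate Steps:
a(W, M) = (10 + W)*(M - 2/M) (a(W, M) = (W + 10)*(M - 2/M) = (10 + W)*(M - 2/M))
z(g) = 71/(77 + g) (z(g) = (-1 + 72)/(g + 77) = 71/(77 + g))
-z(a((4 + 5)**2, 13)) = -71/(77 + (-20 - 2*(4 + 5)**2 + 13**2*(10 + (4 + 5)**2))/13) = -71/(77 + (-20 - 2*9**2 + 169*(10 + 9**2))/13) = -71/(77 + (-20 - 2*81 + 169*(10 + 81))/13) = -71/(77 + (-20 - 162 + 169*91)/13) = -71/(77 + (-20 - 162 + 15379)/13) = -71/(77 + (1/13)*15197) = -71/(77 + 1169) = -71/1246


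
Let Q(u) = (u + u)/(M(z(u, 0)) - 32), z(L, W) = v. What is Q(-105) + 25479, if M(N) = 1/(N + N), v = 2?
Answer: 3236673/127 ≈ 25486.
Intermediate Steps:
z(L, W) = 2
M(N) = 1/(2*N)
Q(u) = -8*u/127 (Q(u) = (u + u)/((½)/2 - 32) = (2*u)/((½)*(½) - 32) = (2*u)/(¼ - 32) = (2*u)/(-127/4) = (2*u)*(-4/127) = -8*u/127)
Q(-105) + 25479 = -8/127*(-105) + 25479 = 840/127 + 25479 = 3236673/127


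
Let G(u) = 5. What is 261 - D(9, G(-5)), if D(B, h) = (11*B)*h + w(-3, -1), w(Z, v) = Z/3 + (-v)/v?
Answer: -232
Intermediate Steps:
w(Z, v) = -1 + Z/3 (w(Z, v) = Z*(⅓) - 1 = Z/3 - 1 = -1 + Z/3)
D(B, h) = -2 + 11*B*h (D(B, h) = (11*B)*h + (-1 + (⅓)*(-3)) = 11*B*h + (-1 - 1) = 11*B*h - 2 = -2 + 11*B*h)
261 - D(9, G(-5)) = 261 - (-2 + 11*9*5) = 261 - (-2 + 495) = 261 - 1*493 = 261 - 493 = -232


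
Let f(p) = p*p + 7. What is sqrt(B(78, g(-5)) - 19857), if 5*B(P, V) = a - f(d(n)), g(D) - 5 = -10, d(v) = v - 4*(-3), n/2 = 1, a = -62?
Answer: I*sqrt(19910) ≈ 141.1*I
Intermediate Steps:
n = 2 (n = 2*1 = 2)
d(v) = 12 + v (d(v) = v + 12 = 12 + v)
f(p) = 7 + p**2 (f(p) = p**2 + 7 = 7 + p**2)
g(D) = -5 (g(D) = 5 - 10 = -5)
B(P, V) = -53 (B(P, V) = (-62 - (7 + (12 + 2)**2))/5 = (-62 - (7 + 14**2))/5 = (-62 - (7 + 196))/5 = (-62 - 1*203)/5 = (-62 - 203)/5 = (1/5)*(-265) = -53)
sqrt(B(78, g(-5)) - 19857) = sqrt(-53 - 19857) = sqrt(-19910) = I*sqrt(19910)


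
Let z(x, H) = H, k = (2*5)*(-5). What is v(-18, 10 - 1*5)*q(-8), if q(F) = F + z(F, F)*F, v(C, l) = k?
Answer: -2800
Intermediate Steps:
k = -50 (k = 10*(-5) = -50)
v(C, l) = -50
q(F) = F + F² (q(F) = F + F*F = F + F²)
v(-18, 10 - 1*5)*q(-8) = -(-400)*(1 - 8) = -(-400)*(-7) = -50*56 = -2800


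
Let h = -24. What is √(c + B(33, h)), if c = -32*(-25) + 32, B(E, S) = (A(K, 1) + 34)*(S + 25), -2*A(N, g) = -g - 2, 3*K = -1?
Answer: √3470/2 ≈ 29.453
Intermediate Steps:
K = -⅓ (K = (⅓)*(-1) = -⅓ ≈ -0.33333)
A(N, g) = 1 + g/2 (A(N, g) = -(-g - 2)/2 = -(-2 - g)/2 = 1 + g/2)
B(E, S) = 1775/2 + 71*S/2 (B(E, S) = ((1 + (½)*1) + 34)*(S + 25) = ((1 + ½) + 34)*(25 + S) = (3/2 + 34)*(25 + S) = 71*(25 + S)/2 = 1775/2 + 71*S/2)
c = 832 (c = 800 + 32 = 832)
√(c + B(33, h)) = √(832 + (1775/2 + (71/2)*(-24))) = √(832 + (1775/2 - 852)) = √(832 + 71/2) = √(1735/2) = √3470/2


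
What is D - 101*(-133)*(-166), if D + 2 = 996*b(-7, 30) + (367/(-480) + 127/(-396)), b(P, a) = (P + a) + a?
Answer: -34485154471/15840 ≈ -2.1771e+6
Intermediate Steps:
b(P, a) = P + 2*a
D = 836113049/15840 (D = -2 + (996*(-7 + 2*30) + (367/(-480) + 127/(-396))) = -2 + (996*(-7 + 60) + (367*(-1/480) + 127*(-1/396))) = -2 + (996*53 + (-367/480 - 127/396)) = -2 + (52788 - 17191/15840) = -2 + 836144729/15840 = 836113049/15840 ≈ 52785.)
D - 101*(-133)*(-166) = 836113049/15840 - 101*(-133)*(-166) = 836113049/15840 + 13433*(-166) = 836113049/15840 - 2229878 = -34485154471/15840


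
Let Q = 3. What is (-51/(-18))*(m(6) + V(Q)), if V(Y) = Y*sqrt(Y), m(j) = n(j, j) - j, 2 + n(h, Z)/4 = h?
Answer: 85/3 + 17*sqrt(3)/2 ≈ 43.056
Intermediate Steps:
n(h, Z) = -8 + 4*h
m(j) = -8 + 3*j (m(j) = (-8 + 4*j) - j = -8 + 3*j)
V(Y) = Y**(3/2)
(-51/(-18))*(m(6) + V(Q)) = (-51/(-18))*((-8 + 3*6) + 3**(3/2)) = (-51*(-1)/18)*((-8 + 18) + 3*sqrt(3)) = (-1*(-17/6))*(10 + 3*sqrt(3)) = 17*(10 + 3*sqrt(3))/6 = 85/3 + 17*sqrt(3)/2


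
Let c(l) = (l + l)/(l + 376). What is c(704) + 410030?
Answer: 55354226/135 ≈ 4.1003e+5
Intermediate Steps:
c(l) = 2*l/(376 + l) (c(l) = (2*l)/(376 + l) = 2*l/(376 + l))
c(704) + 410030 = 2*704/(376 + 704) + 410030 = 2*704/1080 + 410030 = 2*704*(1/1080) + 410030 = 176/135 + 410030 = 55354226/135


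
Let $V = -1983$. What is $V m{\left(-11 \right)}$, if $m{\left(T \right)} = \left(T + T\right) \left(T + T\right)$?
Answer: $-959772$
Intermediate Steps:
$m{\left(T \right)} = 4 T^{2}$ ($m{\left(T \right)} = 2 T 2 T = 4 T^{2}$)
$V m{\left(-11 \right)} = - 1983 \cdot 4 \left(-11\right)^{2} = - 1983 \cdot 4 \cdot 121 = \left(-1983\right) 484 = -959772$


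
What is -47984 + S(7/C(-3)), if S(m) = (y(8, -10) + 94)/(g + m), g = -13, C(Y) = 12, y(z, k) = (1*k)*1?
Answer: -7150624/149 ≈ -47991.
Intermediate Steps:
y(z, k) = k (y(z, k) = k*1 = k)
S(m) = 84/(-13 + m) (S(m) = (-10 + 94)/(-13 + m) = 84/(-13 + m))
-47984 + S(7/C(-3)) = -47984 + 84/(-13 + 7/12) = -47984 + 84/(-149/12) = -47984 + 84*(-12/149) = -47984 - 1008/149 = -7150624/149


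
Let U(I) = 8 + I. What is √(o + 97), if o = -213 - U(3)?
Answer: I*√127 ≈ 11.269*I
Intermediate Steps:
o = -224 (o = -213 - (8 + 3) = -213 - 1*11 = -213 - 11 = -224)
√(o + 97) = √(-224 + 97) = √(-127) = I*√127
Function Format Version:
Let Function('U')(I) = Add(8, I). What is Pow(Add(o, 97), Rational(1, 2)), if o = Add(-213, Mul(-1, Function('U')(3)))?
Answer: Mul(I, Pow(127, Rational(1, 2))) ≈ Mul(11.269, I)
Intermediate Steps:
o = -224 (o = Add(-213, Mul(-1, Add(8, 3))) = Add(-213, Mul(-1, 11)) = Add(-213, -11) = -224)
Pow(Add(o, 97), Rational(1, 2)) = Pow(Add(-224, 97), Rational(1, 2)) = Pow(-127, Rational(1, 2)) = Mul(I, Pow(127, Rational(1, 2)))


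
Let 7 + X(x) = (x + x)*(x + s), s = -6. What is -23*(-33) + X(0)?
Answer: 752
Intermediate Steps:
X(x) = -7 + 2*x*(-6 + x) (X(x) = -7 + (x + x)*(x - 6) = -7 + (2*x)*(-6 + x) = -7 + 2*x*(-6 + x))
-23*(-33) + X(0) = -23*(-33) + (-7 - 12*0 + 2*0²) = 759 + (-7 + 0 + 2*0) = 759 + (-7 + 0 + 0) = 759 - 7 = 752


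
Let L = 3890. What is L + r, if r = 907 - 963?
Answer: 3834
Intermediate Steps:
r = -56
L + r = 3890 - 56 = 3834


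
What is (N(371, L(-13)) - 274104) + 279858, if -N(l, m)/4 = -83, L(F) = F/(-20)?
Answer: 6086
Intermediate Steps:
L(F) = -F/20 (L(F) = F*(-1/20) = -F/20)
N(l, m) = 332 (N(l, m) = -4*(-83) = 332)
(N(371, L(-13)) - 274104) + 279858 = (332 - 274104) + 279858 = -273772 + 279858 = 6086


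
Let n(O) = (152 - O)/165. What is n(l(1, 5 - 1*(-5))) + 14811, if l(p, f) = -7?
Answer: 814658/55 ≈ 14812.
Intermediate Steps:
n(O) = 152/165 - O/165 (n(O) = (152 - O)*(1/165) = 152/165 - O/165)
n(l(1, 5 - 1*(-5))) + 14811 = (152/165 - 1/165*(-7)) + 14811 = (152/165 + 7/165) + 14811 = 53/55 + 14811 = 814658/55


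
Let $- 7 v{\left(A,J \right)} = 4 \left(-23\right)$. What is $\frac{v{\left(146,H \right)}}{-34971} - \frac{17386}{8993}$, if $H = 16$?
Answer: $- \frac{4256867998}{2201459421} \approx -1.9337$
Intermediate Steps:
$v{\left(A,J \right)} = \frac{92}{7}$ ($v{\left(A,J \right)} = - \frac{4 \left(-23\right)}{7} = \left(- \frac{1}{7}\right) \left(-92\right) = \frac{92}{7}$)
$\frac{v{\left(146,H \right)}}{-34971} - \frac{17386}{8993} = \frac{92}{7 \left(-34971\right)} - \frac{17386}{8993} = \frac{92}{7} \left(- \frac{1}{34971}\right) - \frac{17386}{8993} = - \frac{92}{244797} - \frac{17386}{8993} = - \frac{4256867998}{2201459421}$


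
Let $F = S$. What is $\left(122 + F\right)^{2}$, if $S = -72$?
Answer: $2500$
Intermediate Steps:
$F = -72$
$\left(122 + F\right)^{2} = \left(122 - 72\right)^{2} = 50^{2} = 2500$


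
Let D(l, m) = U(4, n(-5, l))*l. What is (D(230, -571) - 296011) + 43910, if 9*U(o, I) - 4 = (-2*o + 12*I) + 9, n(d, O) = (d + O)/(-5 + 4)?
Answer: -2888759/9 ≈ -3.2097e+5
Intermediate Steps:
n(d, O) = -O - d (n(d, O) = (O + d)/(-1) = (O + d)*(-1) = -O - d)
U(o, I) = 13/9 - 2*o/9 + 4*I/3 (U(o, I) = 4/9 + ((-2*o + 12*I) + 9)/9 = 4/9 + (9 - 2*o + 12*I)/9 = 4/9 + (1 - 2*o/9 + 4*I/3) = 13/9 - 2*o/9 + 4*I/3)
D(l, m) = l*(65/9 - 4*l/3) (D(l, m) = (13/9 - 2/9*4 + 4*(-l - 1*(-5))/3)*l = (13/9 - 8/9 + 4*(-l + 5)/3)*l = (13/9 - 8/9 + 4*(5 - l)/3)*l = (13/9 - 8/9 + (20/3 - 4*l/3))*l = (65/9 - 4*l/3)*l = l*(65/9 - 4*l/3))
(D(230, -571) - 296011) + 43910 = ((1/9)*230*(65 - 12*230) - 296011) + 43910 = ((1/9)*230*(65 - 2760) - 296011) + 43910 = ((1/9)*230*(-2695) - 296011) + 43910 = (-619850/9 - 296011) + 43910 = -3283949/9 + 43910 = -2888759/9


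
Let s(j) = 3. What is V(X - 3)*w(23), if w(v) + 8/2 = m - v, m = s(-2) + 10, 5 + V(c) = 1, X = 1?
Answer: 56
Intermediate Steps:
V(c) = -4 (V(c) = -5 + 1 = -4)
m = 13 (m = 3 + 10 = 13)
w(v) = 9 - v (w(v) = -4 + (13 - v) = 9 - v)
V(X - 3)*w(23) = -4*(9 - 1*23) = -4*(9 - 23) = -4*(-14) = 56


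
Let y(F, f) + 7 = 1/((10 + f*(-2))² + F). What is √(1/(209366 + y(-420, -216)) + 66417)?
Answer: √110632384113356148732340721/40813280897 ≈ 257.71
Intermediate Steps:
y(F, f) = -7 + 1/(F + (10 - 2*f)²) (y(F, f) = -7 + 1/((10 + f*(-2))² + F) = -7 + 1/((10 - 2*f)² + F) = -7 + 1/(F + (10 - 2*f)²))
√(1/(209366 + y(-420, -216)) + 66417) = √(1/(209366 + (1 - 28*(-5 - 216)² - 7*(-420))/(-420 + 4*(-5 - 216)²)) + 66417) = √(1/(209366 + (1 - 28*(-221)² + 2940)/(-420 + 4*(-221)²)) + 66417) = √(1/(209366 + (1 - 28*48841 + 2940)/(-420 + 4*48841)) + 66417) = √(1/(209366 + (1 - 1367548 + 2940)/(-420 + 195364)) + 66417) = √(1/(209366 - 1364607/194944) + 66417) = √(1/(40813280897/194944) + 66417) = √(194944/40813280897 + 66417) = √(2710695677530993/40813280897) = √110632384113356148732340721/40813280897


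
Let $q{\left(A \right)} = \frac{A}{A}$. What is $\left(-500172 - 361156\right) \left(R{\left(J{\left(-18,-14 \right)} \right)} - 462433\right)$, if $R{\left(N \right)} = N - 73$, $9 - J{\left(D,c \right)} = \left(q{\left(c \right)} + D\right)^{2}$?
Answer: $398610539808$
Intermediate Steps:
$q{\left(A \right)} = 1$
$J{\left(D,c \right)} = 9 - \left(1 + D\right)^{2}$
$R{\left(N \right)} = -73 + N$ ($R{\left(N \right)} = N - 73 = -73 + N$)
$\left(-500172 - 361156\right) \left(R{\left(J{\left(-18,-14 \right)} \right)} - 462433\right) = \left(-500172 - 361156\right) \left(\left(-73 + \left(9 - \left(1 - 18\right)^{2}\right)\right) - 462433\right) = - 861328 \left(\left(-73 + \left(9 - \left(-17\right)^{2}\right)\right) - 462433\right) = - 861328 \left(\left(-73 + \left(9 - 289\right)\right) - 462433\right) = - 861328 \left(\left(-73 - 280\right) - 462433\right) = - 861328 \left(-353 - 462433\right) = \left(-861328\right) \left(-462786\right) = 398610539808$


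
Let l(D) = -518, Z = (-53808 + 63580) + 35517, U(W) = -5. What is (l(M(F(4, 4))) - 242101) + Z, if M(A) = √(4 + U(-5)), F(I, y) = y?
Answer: -197330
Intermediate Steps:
M(A) = I (M(A) = √(4 - 5) = √(-1) = I)
Z = 45289 (Z = 9772 + 35517 = 45289)
(l(M(F(4, 4))) - 242101) + Z = (-518 - 242101) + 45289 = -242619 + 45289 = -197330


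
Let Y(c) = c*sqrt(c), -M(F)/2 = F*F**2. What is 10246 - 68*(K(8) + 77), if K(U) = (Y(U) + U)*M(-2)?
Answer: -3694 - 17408*sqrt(2) ≈ -28313.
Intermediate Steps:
M(F) = -2*F**3 (M(F) = -2*F*F**2 = -2*F**3)
Y(c) = c**(3/2)
K(U) = 16*U + 16*U**(3/2) (K(U) = (U**(3/2) + U)*(-2*(-2)**3) = (U + U**(3/2))*(-2*(-8)) = (U + U**(3/2))*16 = 16*U + 16*U**(3/2))
10246 - 68*(K(8) + 77) = 10246 - 68*((16*8 + 16*8**(3/2)) + 77) = 10246 - 68*((128 + 16*(16*sqrt(2))) + 77) = 10246 - 68*((128 + 256*sqrt(2)) + 77) = 10246 - 68*(205 + 256*sqrt(2)) = 10246 + (-13940 - 17408*sqrt(2)) = -3694 - 17408*sqrt(2)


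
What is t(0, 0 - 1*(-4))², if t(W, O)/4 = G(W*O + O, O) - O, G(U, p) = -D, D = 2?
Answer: 576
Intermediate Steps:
G(U, p) = -2 (G(U, p) = -1*2 = -2)
t(W, O) = -8 - 4*O (t(W, O) = 4*(-2 - O) = -8 - 4*O)
t(0, 0 - 1*(-4))² = (-8 - 4*(0 - 1*(-4)))² = (-8 - 4*(0 + 4))² = (-8 - 4*4)² = (-8 - 16)² = (-24)² = 576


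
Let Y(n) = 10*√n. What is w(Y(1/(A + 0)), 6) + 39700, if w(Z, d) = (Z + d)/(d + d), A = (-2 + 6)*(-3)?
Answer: 79401/2 + 5*I*√3/36 ≈ 39701.0 + 0.24056*I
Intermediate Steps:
A = -12 (A = 4*(-3) = -12)
w(Z, d) = (Z + d)/(2*d) (w(Z, d) = (Z + d)/((2*d)) = (Z + d)*(1/(2*d)) = (Z + d)/(2*d))
w(Y(1/(A + 0)), 6) + 39700 = (½)*(10*√(1/(-12 + 0)) + 6)/6 + 39700 = (½)*(⅙)*(10*√(1/(-12)) + 6) + 39700 = (½)*(⅙)*(10*√(-1/12) + 6) + 39700 = (½)*(⅙)*(10*(I*√3/6) + 6) + 39700 = (½)*(⅙)*(5*I*√3/3 + 6) + 39700 = (½)*(⅙)*(6 + 5*I*√3/3) + 39700 = (½ + 5*I*√3/36) + 39700 = 79401/2 + 5*I*√3/36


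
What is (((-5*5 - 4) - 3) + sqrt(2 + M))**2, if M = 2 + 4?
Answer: 1032 - 128*sqrt(2) ≈ 850.98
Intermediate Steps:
M = 6
(((-5*5 - 4) - 3) + sqrt(2 + M))**2 = (((-5*5 - 4) - 3) + sqrt(2 + 6))**2 = (((-25 - 4) - 3) + sqrt(8))**2 = ((-29 - 3) + 2*sqrt(2))**2 = (-32 + 2*sqrt(2))**2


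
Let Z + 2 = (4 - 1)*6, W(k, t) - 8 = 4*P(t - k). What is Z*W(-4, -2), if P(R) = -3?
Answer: -64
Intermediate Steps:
W(k, t) = -4 (W(k, t) = 8 + 4*(-3) = 8 - 12 = -4)
Z = 16 (Z = -2 + (4 - 1)*6 = -2 + 3*6 = -2 + 18 = 16)
Z*W(-4, -2) = 16*(-4) = -64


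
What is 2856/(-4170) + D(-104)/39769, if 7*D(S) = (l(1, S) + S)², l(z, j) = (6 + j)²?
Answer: 62591239692/193476185 ≈ 323.51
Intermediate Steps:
D(S) = (S + (6 + S)²)²/7 (D(S) = ((6 + S)² + S)²/7 = (S + (6 + S)²)²/7)
2856/(-4170) + D(-104)/39769 = 2856/(-4170) + ((-104 + (6 - 104)²)²/7)/39769 = 2856*(-1/4170) + ((-104 + (-98)²)²/7)*(1/39769) = -476/695 + ((-104 + 9604)²/7)*(1/39769) = -476/695 + ((⅐)*9500²)*(1/39769) = -476/695 + ((⅐)*90250000)*(1/39769) = -476/695 + (90250000/7)*(1/39769) = -476/695 + 90250000/278383 = 62591239692/193476185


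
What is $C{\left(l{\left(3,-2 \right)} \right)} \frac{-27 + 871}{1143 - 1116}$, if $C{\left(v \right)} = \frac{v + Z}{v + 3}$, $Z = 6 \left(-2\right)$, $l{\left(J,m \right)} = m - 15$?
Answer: $\frac{12238}{189} \approx 64.751$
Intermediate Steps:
$l{\left(J,m \right)} = -15 + m$ ($l{\left(J,m \right)} = m - 15 = -15 + m$)
$Z = -12$
$C{\left(v \right)} = \frac{-12 + v}{3 + v}$ ($C{\left(v \right)} = \frac{v - 12}{v + 3} = \frac{-12 + v}{3 + v}$)
$C{\left(l{\left(3,-2 \right)} \right)} \frac{-27 + 871}{1143 - 1116} = \frac{-12 - 17}{3 - 17} \frac{-27 + 871}{1143 - 1116} = \frac{-12 - 17}{3 - 17} \cdot \frac{844}{27} = \frac{1}{-14} \left(-29\right) 844 \cdot \frac{1}{27} = \left(- \frac{1}{14}\right) \left(-29\right) \frac{844}{27} = \frac{29}{14} \cdot \frac{844}{27} = \frac{12238}{189}$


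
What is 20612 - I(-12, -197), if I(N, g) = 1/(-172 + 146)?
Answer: 535913/26 ≈ 20612.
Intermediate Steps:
I(N, g) = -1/26 (I(N, g) = 1/(-26) = -1/26)
20612 - I(-12, -197) = 20612 - 1*(-1/26) = 20612 + 1/26 = 535913/26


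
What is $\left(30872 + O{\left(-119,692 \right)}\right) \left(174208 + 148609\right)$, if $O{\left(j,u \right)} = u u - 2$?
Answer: $164550800678$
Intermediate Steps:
$O{\left(j,u \right)} = -2 + u^{2}$ ($O{\left(j,u \right)} = u^{2} - 2 = -2 + u^{2}$)
$\left(30872 + O{\left(-119,692 \right)}\right) \left(174208 + 148609\right) = \left(30872 - \left(2 - 692^{2}\right)\right) \left(174208 + 148609\right) = \left(30872 + \left(-2 + 478864\right)\right) 322817 = \left(30872 + 478862\right) 322817 = 509734 \cdot 322817 = 164550800678$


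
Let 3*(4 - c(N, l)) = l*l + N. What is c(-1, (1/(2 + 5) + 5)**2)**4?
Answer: 7383352189555698644267281/2691867376137681 ≈ 2.7428e+9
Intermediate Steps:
c(N, l) = 4 - N/3 - l**2/3 (c(N, l) = 4 - (l*l + N)/3 = 4 - (l**2 + N)/3 = 4 - (N + l**2)/3 = 4 + (-N/3 - l**2/3) = 4 - N/3 - l**2/3)
c(-1, (1/(2 + 5) + 5)**2)**4 = (4 - 1/3*(-1) - (1/(2 + 5) + 5)**4/3)**4 = (4 + 1/3 - (1/7 + 5)**4/3)**4 = (4 + 1/3 - ((36/7)**2)**2/3)**4 = (4 + 1/3 - (1296/49)**2/3)**4 = (4 + 1/3 - 1/3*1679616/2401)**4 = (4 + 1/3 - 559872/2401)**4 = (-1648403/7203)**4 = 7383352189555698644267281/2691867376137681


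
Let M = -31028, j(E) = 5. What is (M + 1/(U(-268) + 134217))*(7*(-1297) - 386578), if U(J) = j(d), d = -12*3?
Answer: 1647769053546255/134222 ≈ 1.2276e+10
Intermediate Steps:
d = -36
U(J) = 5
(M + 1/(U(-268) + 134217))*(7*(-1297) - 386578) = (-31028 + 1/(5 + 134217))*(7*(-1297) - 386578) = (-31028 + 1/134222)*(-9079 - 386578) = (-31028 + 1/134222)*(-395657) = -4164640215/134222*(-395657) = 1647769053546255/134222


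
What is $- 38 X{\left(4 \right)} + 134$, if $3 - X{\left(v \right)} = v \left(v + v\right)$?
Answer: $1236$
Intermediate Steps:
$X{\left(v \right)} = 3 - 2 v^{2}$ ($X{\left(v \right)} = 3 - v \left(v + v\right) = 3 - v 2 v = 3 - 2 v^{2}$)
$- 38 X{\left(4 \right)} + 134 = - 38 \left(3 - 2 \cdot 4^{2}\right) + 134 = - 38 \left(3 - 32\right) + 134 = \left(-38\right) \left(-29\right) + 134 = 1102 + 134 = 1236$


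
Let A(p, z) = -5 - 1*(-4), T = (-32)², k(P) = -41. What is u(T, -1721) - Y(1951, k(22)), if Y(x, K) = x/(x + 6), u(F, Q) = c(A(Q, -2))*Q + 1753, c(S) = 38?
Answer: -124555216/1957 ≈ -63646.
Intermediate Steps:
T = 1024
A(p, z) = -1 (A(p, z) = -5 + 4 = -1)
u(F, Q) = 1753 + 38*Q (u(F, Q) = 38*Q + 1753 = 1753 + 38*Q)
Y(x, K) = x/(6 + x)
u(T, -1721) - Y(1951, k(22)) = (1753 + 38*(-1721)) - 1951/(6 + 1951) = (1753 - 65398) - 1951/1957 = -63645 - 1951/1957 = -124555216/1957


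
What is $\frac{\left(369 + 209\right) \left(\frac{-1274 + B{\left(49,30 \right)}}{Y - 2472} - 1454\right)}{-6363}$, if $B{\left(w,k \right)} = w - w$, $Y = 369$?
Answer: $\frac{1766650064}{13381389} \approx 132.02$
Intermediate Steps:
$B{\left(w,k \right)} = 0$
$\frac{\left(369 + 209\right) \left(\frac{-1274 + B{\left(49,30 \right)}}{Y - 2472} - 1454\right)}{-6363} = \frac{\left(369 + 209\right) \left(\frac{-1274 + 0}{369 - 2472} - 1454\right)}{-6363} = 578 \left(- \frac{1274}{-2103} - 1454\right) \left(- \frac{1}{6363}\right) = 578 \left(\left(-1274\right) \left(- \frac{1}{2103}\right) - 1454\right) \left(- \frac{1}{6363}\right) = 578 \left(\frac{1274}{2103} - 1454\right) \left(- \frac{1}{6363}\right) = 578 \left(- \frac{3056488}{2103}\right) \left(- \frac{1}{6363}\right) = \left(- \frac{1766650064}{2103}\right) \left(- \frac{1}{6363}\right) = \frac{1766650064}{13381389}$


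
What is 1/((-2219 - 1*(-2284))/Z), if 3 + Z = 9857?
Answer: 758/5 ≈ 151.60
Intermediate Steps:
Z = 9854 (Z = -3 + 9857 = 9854)
1/((-2219 - 1*(-2284))/Z) = 1/((-2219 - 1*(-2284))/9854) = 1/((-2219 + 2284)*(1/9854)) = 1/(65*(1/9854)) = 1/(5/758) = 758/5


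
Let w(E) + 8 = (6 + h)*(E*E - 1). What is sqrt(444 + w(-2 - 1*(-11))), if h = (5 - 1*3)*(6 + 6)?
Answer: 2*sqrt(709) ≈ 53.254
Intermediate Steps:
h = 24 (h = (5 - 3)*12 = 2*12 = 24)
w(E) = -38 + 30*E**2 (w(E) = -8 + (6 + 24)*(E*E - 1) = -8 + 30*(E**2 - 1) = -8 + 30*(-1 + E**2) = -8 + (-30 + 30*E**2) = -38 + 30*E**2)
sqrt(444 + w(-2 - 1*(-11))) = sqrt(444 + (-38 + 30*(-2 - 1*(-11))**2)) = sqrt(444 + (-38 + 30*(-2 + 11)**2)) = sqrt(444 + (-38 + 30*9**2)) = sqrt(444 + (-38 + 30*81)) = sqrt(444 + (-38 + 2430)) = sqrt(444 + 2392) = sqrt(2836) = 2*sqrt(709)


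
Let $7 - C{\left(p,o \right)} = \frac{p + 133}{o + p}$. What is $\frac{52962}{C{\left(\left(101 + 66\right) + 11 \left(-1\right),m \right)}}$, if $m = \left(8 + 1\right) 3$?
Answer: $\frac{4846023}{496} \approx 9770.2$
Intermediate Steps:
$m = 27$ ($m = 9 \cdot 3 = 27$)
$C{\left(p,o \right)} = 7 - \frac{133 + p}{o + p}$ ($C{\left(p,o \right)} = 7 - \frac{p + 133}{o + p} = 7 - \frac{133 + p}{o + p}$)
$\frac{52962}{C{\left(\left(101 + 66\right) + 11 \left(-1\right),m \right)}} = \frac{52962}{\frac{1}{27 + \left(\left(101 + 66\right) + 11 \left(-1\right)\right)} \left(-133 + 6 \left(\left(101 + 66\right) + 11 \left(-1\right)\right) + 7 \cdot 27\right)} = \frac{52962}{\frac{1}{27 + \left(167 - 11\right)} \left(-133 + 6 \left(167 - 11\right) + 189\right)} = \frac{52962}{\frac{1}{27 + 156} \left(-133 + 6 \cdot 156 + 189\right)} = \frac{52962}{\frac{1}{183} \left(-133 + 936 + 189\right)} = \frac{52962}{\frac{1}{183} \cdot 992} = \frac{52962}{\frac{992}{183}} = 52962 \cdot \frac{183}{992} = \frac{4846023}{496}$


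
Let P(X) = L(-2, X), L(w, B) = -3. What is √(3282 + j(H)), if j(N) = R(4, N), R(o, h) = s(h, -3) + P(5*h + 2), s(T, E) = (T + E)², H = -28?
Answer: 4*√265 ≈ 65.115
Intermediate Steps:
P(X) = -3
s(T, E) = (E + T)²
R(o, h) = -3 + (-3 + h)² (R(o, h) = (-3 + h)² - 3 = -3 + (-3 + h)²)
j(N) = -3 + (-3 + N)²
√(3282 + j(H)) = √(3282 + (-3 + (-3 - 28)²)) = √(3282 + (-3 + (-31)²)) = √(3282 + (-3 + 961)) = √(3282 + 958) = √4240 = 4*√265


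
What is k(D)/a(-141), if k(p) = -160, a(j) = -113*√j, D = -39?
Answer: -160*I*√141/15933 ≈ -0.11924*I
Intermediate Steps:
k(D)/a(-141) = -160*I*√141/15933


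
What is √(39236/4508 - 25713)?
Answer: I*√666281066/161 ≈ 160.33*I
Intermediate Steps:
√(39236/4508 - 25713) = √(39236*(1/4508) - 25713) = √(9809/1127 - 25713) = √(-28968742/1127) = I*√666281066/161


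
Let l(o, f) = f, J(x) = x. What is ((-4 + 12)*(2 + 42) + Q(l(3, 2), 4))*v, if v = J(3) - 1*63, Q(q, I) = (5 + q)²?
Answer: -24060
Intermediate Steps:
v = -60 (v = 3 - 1*63 = 3 - 63 = -60)
((-4 + 12)*(2 + 42) + Q(l(3, 2), 4))*v = ((-4 + 12)*(2 + 42) + (5 + 2)²)*(-60) = (8*44 + 7²)*(-60) = (352 + 49)*(-60) = 401*(-60) = -24060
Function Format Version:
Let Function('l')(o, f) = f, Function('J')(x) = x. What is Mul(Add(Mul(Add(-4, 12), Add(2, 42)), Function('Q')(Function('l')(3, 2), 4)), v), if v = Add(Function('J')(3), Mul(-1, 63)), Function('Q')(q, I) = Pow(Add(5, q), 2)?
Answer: -24060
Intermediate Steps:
v = -60 (v = Add(3, Mul(-1, 63)) = Add(3, -63) = -60)
Mul(Add(Mul(Add(-4, 12), Add(2, 42)), Function('Q')(Function('l')(3, 2), 4)), v) = Mul(Add(Mul(Add(-4, 12), Add(2, 42)), Pow(Add(5, 2), 2)), -60) = Mul(Add(Mul(8, 44), Pow(7, 2)), -60) = Mul(Add(352, 49), -60) = Mul(401, -60) = -24060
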